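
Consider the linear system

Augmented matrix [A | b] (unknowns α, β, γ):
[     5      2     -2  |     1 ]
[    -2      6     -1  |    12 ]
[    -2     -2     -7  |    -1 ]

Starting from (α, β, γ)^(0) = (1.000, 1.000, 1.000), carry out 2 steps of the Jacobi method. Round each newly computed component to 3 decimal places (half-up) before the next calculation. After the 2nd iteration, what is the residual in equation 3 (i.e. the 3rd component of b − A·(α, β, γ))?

-3.357

Iteration 1:
  α = (1 - (2)·1.000 - (-2)·1.000) / (5) = 0.200
  β = (12 - (-2)·1.000 - (-1)·1.000) / (6) = 2.500
  γ = (-1 - (-2)·1.000 - (-2)·1.000) / (-7) = -0.429
Iteration 2:
  α = (1 - (2)·2.500 - (-2)·-0.429) / (5) = -0.972
  β = (12 - (-2)·0.200 - (-1)·-0.429) / (6) = 1.995
  γ = (-1 - (-2)·0.200 - (-2)·2.500) / (-7) = -0.629
Residual b − A·x = (0.612, -2.543, -3.357)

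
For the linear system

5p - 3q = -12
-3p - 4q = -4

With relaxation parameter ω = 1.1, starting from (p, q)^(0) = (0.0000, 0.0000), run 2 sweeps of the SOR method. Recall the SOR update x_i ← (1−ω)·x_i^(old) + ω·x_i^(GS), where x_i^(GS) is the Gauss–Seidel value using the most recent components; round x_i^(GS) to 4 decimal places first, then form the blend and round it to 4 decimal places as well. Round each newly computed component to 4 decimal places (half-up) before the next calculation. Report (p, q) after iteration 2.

(-0.2125, 0.9475)

Iteration 1:
  p: GS value = (-12 - (-3)·0.0000) / (5) = -2.4000;  p ← (1−ω)·0.0000 + ω·-2.4000 = -2.6400
  q: GS value = (-4 - (-3)·-2.6400) / (-4) = 2.9800;  q ← (1−ω)·0.0000 + ω·2.9800 = 3.2780
Iteration 2:
  p: GS value = (-12 - (-3)·3.2780) / (5) = -0.4332;  p ← (1−ω)·-2.6400 + ω·-0.4332 = -0.2125
  q: GS value = (-4 - (-3)·-0.2125) / (-4) = 1.1594;  q ← (1−ω)·3.2780 + ω·1.1594 = 0.9475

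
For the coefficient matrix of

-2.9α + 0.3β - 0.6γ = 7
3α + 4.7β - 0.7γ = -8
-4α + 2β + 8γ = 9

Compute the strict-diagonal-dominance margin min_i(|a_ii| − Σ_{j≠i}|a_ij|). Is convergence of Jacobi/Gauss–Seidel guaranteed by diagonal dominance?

1

row 1: |-2.9| − (0.3+0.6) = 2
row 2: |4.7| − (3+0.7) = 1
row 3: |8| − (4+2) = 2
minimum over rows = 1 → strictly diagonally dominant (convergence guaranteed)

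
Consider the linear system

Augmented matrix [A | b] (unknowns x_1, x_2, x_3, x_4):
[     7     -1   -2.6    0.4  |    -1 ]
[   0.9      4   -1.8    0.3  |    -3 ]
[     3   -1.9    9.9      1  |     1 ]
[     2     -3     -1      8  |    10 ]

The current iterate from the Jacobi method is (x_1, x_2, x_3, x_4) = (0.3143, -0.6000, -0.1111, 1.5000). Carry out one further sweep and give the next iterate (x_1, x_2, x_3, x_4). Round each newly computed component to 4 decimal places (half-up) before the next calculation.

(-0.3556, -0.9832, -0.2609, 0.9325)

One sweep:
  x_1 = (-1 - (-1)·-0.6000 - (-2.6)·-0.1111 - (0.4)·1.5000) / (7) = -0.3556
  x_2 = (-3 - (0.9)·0.3143 - (-1.8)·-0.1111 - (0.3)·1.5000) / (4) = -0.9832
  x_3 = (1 - (3)·0.3143 - (-1.9)·-0.6000 - (1)·1.5000) / (9.9) = -0.2609
  x_4 = (10 - (2)·0.3143 - (-3)·-0.6000 - (-1)·-0.1111) / (8) = 0.9325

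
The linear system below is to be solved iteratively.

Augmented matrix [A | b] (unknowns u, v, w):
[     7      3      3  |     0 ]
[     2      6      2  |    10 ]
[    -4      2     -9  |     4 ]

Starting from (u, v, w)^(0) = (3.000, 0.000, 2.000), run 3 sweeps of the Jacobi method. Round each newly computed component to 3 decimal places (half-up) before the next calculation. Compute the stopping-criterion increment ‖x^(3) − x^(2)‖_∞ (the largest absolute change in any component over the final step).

1.825

Iteration 1:
  u = (0 - (3)·0.000 - (3)·2.000) / (7) = -0.857
  v = (10 - (2)·3.000 - (2)·2.000) / (6) = 0.000
  w = (4 - (-4)·3.000 - (2)·0.000) / (-9) = -1.778
Iteration 2:
  u = (0 - (3)·0.000 - (3)·-1.778) / (7) = 0.762
  v = (10 - (2)·-0.857 - (2)·-1.778) / (6) = 2.545
  w = (4 - (-4)·-0.857 - (2)·0.000) / (-9) = -0.064
Iteration 3:
  u = (0 - (3)·2.545 - (3)·-0.064) / (7) = -1.063
  v = (10 - (2)·0.762 - (2)·-0.064) / (6) = 1.434
  w = (4 - (-4)·0.762 - (2)·2.545) / (-9) = -0.218
Change: (-1.825, -1.111, -0.154) → max |·| = 1.825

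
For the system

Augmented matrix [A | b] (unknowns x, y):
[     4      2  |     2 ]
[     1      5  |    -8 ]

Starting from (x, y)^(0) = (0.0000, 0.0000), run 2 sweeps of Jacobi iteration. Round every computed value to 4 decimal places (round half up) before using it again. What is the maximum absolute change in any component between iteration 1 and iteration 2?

0.8000

Iteration 1:
  x = (2 - (2)·0.0000) / (4) = 0.5000
  y = (-8 - (1)·0.0000) / (5) = -1.6000
Iteration 2:
  x = (2 - (2)·-1.6000) / (4) = 1.3000
  y = (-8 - (1)·0.5000) / (5) = -1.7000
Change: (0.8000, -0.1000) → max |·| = 0.8000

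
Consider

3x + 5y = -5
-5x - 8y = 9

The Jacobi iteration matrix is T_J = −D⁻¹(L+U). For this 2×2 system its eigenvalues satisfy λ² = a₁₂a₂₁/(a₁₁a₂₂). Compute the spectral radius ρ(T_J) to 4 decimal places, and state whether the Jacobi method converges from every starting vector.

1.0206

a₁₂a₂₁/(a₁₁a₂₂) = (5)·(-5) / ((3)·(-8)) = 1.041667
ρ = √|1.041667| = √1.041667 = 1.0206
ρ > 1, so Jacobi diverges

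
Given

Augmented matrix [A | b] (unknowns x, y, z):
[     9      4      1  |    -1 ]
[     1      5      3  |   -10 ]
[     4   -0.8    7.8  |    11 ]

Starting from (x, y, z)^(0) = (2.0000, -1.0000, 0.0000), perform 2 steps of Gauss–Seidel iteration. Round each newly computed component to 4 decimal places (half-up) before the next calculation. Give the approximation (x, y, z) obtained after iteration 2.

Iteration 1:
  x = (-1 - (4)·-1.0000 - (1)·0.0000) / (9) = 0.3333
  y = (-10 - (1)·0.3333 - (3)·0.0000) / (5) = -2.0667
  z = (11 - (4)·0.3333 - (-0.8)·-2.0667) / (7.8) = 1.0274
Iteration 2:
  x = (-1 - (4)·-2.0667 - (1)·1.0274) / (9) = 0.6933
  y = (-10 - (1)·0.6933 - (3)·1.0274) / (5) = -2.7551
  z = (11 - (4)·0.6933 - (-0.8)·-2.7551) / (7.8) = 0.7721

(0.6933, -2.7551, 0.7721)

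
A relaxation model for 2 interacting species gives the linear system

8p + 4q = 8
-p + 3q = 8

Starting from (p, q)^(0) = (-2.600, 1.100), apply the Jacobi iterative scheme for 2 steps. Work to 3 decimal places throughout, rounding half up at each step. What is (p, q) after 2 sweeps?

Iteration 1:
  p = (8 - (4)·1.100) / (8) = 0.450
  q = (8 - (-1)·-2.600) / (3) = 1.800
Iteration 2:
  p = (8 - (4)·1.800) / (8) = 0.100
  q = (8 - (-1)·0.450) / (3) = 2.817

(0.100, 2.817)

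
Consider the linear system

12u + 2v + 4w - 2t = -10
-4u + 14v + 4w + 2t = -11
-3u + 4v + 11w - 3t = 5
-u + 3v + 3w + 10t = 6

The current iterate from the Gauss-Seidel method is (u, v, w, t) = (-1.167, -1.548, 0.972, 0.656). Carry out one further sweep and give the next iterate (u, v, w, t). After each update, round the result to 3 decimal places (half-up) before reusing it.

One sweep:
  u = (-10 - (2)·-1.548 - (4)·0.972 - (-2)·0.656) / (12) = -0.790
  v = (-11 - (-4)·-0.790 - (4)·0.972 - (2)·0.656) / (14) = -1.383
  w = (5 - (-3)·-0.790 - (4)·-1.383 - (-3)·0.656) / (11) = 0.921
  t = (6 - (-1)·-0.790 - (3)·-1.383 - (3)·0.921) / (10) = 0.660

(-0.790, -1.383, 0.921, 0.660)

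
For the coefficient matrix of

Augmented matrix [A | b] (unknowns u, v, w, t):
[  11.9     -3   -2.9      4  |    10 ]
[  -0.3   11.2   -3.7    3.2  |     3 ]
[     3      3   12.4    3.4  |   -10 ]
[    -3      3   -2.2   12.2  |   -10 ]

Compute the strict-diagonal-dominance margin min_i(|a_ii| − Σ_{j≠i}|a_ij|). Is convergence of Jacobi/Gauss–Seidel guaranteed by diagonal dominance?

row 1: |11.9| − (3+2.9+4) = 2
row 2: |11.2| − (0.3+3.7+3.2) = 4
row 3: |12.4| − (3+3+3.4) = 3
row 4: |12.2| − (3+3+2.2) = 4
minimum over rows = 2 → strictly diagonally dominant (convergence guaranteed)

2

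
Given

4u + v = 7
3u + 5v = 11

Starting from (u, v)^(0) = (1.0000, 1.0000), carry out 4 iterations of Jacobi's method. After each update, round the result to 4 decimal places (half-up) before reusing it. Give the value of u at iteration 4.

1.4025

Iteration 1:
  u = (7 - (1)·1.0000) / (4) = 1.5000
  v = (11 - (3)·1.0000) / (5) = 1.6000
Iteration 2:
  u = (7 - (1)·1.6000) / (4) = 1.3500
  v = (11 - (3)·1.5000) / (5) = 1.3000
Iteration 3:
  u = (7 - (1)·1.3000) / (4) = 1.4250
  v = (11 - (3)·1.3500) / (5) = 1.3900
Iteration 4:
  u = (7 - (1)·1.3900) / (4) = 1.4025
  v = (11 - (3)·1.4250) / (5) = 1.3450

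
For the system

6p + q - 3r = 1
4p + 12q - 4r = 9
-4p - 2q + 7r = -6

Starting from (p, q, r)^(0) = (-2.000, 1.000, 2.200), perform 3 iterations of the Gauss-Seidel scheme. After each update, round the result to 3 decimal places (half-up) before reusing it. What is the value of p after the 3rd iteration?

Iteration 1:
  p = (1 - (1)·1.000 - (-3)·2.200) / (6) = 1.100
  q = (9 - (4)·1.100 - (-4)·2.200) / (12) = 1.117
  r = (-6 - (-4)·1.100 - (-2)·1.117) / (7) = 0.091
Iteration 2:
  p = (1 - (1)·1.117 - (-3)·0.091) / (6) = 0.026
  q = (9 - (4)·0.026 - (-4)·0.091) / (12) = 0.772
  r = (-6 - (-4)·0.026 - (-2)·0.772) / (7) = -0.622
Iteration 3:
  p = (1 - (1)·0.772 - (-3)·-0.622) / (6) = -0.273
  q = (9 - (4)·-0.273 - (-4)·-0.622) / (12) = 0.634
  r = (-6 - (-4)·-0.273 - (-2)·0.634) / (7) = -0.832

-0.273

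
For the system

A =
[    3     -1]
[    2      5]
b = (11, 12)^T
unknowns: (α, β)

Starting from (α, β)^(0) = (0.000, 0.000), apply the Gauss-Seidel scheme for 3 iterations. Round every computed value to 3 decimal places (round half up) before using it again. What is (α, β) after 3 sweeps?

(3.936, 0.826)

Iteration 1:
  α = (11 - (-1)·0.000) / (3) = 3.667
  β = (12 - (2)·3.667) / (5) = 0.933
Iteration 2:
  α = (11 - (-1)·0.933) / (3) = 3.978
  β = (12 - (2)·3.978) / (5) = 0.809
Iteration 3:
  α = (11 - (-1)·0.809) / (3) = 3.936
  β = (12 - (2)·3.936) / (5) = 0.826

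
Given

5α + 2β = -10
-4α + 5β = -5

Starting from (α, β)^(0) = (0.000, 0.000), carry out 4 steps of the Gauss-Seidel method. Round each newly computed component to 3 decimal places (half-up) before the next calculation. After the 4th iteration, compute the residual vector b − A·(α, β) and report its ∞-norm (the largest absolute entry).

Iteration 1:
  α = (-10 - (2)·0.000) / (5) = -2.000
  β = (-5 - (-4)·-2.000) / (5) = -2.600
Iteration 2:
  α = (-10 - (2)·-2.600) / (5) = -0.960
  β = (-5 - (-4)·-0.960) / (5) = -1.768
Iteration 3:
  α = (-10 - (2)·-1.768) / (5) = -1.293
  β = (-5 - (-4)·-1.293) / (5) = -2.034
Iteration 4:
  α = (-10 - (2)·-2.034) / (5) = -1.186
  β = (-5 - (-4)·-1.186) / (5) = -1.949
Residual b − A·x = (-0.172, 0.001); ∞-norm = 0.172

0.172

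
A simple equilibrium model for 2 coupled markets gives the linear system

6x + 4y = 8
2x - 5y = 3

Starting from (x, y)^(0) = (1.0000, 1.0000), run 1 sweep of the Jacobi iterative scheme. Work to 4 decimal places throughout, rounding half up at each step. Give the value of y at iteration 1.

-0.2000

Iteration 1:
  x = (8 - (4)·1.0000) / (6) = 0.6667
  y = (3 - (2)·1.0000) / (-5) = -0.2000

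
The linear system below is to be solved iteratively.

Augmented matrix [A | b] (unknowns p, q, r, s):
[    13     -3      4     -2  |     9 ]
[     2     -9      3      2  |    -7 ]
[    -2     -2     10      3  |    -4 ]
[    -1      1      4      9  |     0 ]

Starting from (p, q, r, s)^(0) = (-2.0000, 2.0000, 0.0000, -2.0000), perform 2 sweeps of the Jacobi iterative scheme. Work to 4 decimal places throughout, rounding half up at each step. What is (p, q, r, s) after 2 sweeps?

(0.5368, 0.9337, -0.1197, 0.0175)

Iteration 1:
  p = (9 - (-3)·2.0000 - (4)·0.0000 - (-2)·-2.0000) / (13) = 0.8462
  q = (-7 - (2)·-2.0000 - (3)·0.0000 - (2)·-2.0000) / (-9) = -0.1111
  r = (-4 - (-2)·-2.0000 - (-2)·2.0000 - (3)·-2.0000) / (10) = 0.2000
  s = (0 - (-1)·-2.0000 - (1)·2.0000 - (4)·0.0000) / (9) = -0.4444
Iteration 2:
  p = (9 - (-3)·-0.1111 - (4)·0.2000 - (-2)·-0.4444) / (13) = 0.5368
  q = (-7 - (2)·0.8462 - (3)·0.2000 - (2)·-0.4444) / (-9) = 0.9337
  r = (-4 - (-2)·0.8462 - (-2)·-0.1111 - (3)·-0.4444) / (10) = -0.1197
  s = (0 - (-1)·0.8462 - (1)·-0.1111 - (4)·0.2000) / (9) = 0.0175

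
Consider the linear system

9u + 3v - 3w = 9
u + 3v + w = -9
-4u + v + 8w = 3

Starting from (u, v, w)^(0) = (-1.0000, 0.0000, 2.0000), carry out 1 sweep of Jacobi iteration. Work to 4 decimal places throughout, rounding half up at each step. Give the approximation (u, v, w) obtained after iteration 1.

Iteration 1:
  u = (9 - (3)·0.0000 - (-3)·2.0000) / (9) = 1.6667
  v = (-9 - (1)·-1.0000 - (1)·2.0000) / (3) = -3.3333
  w = (3 - (-4)·-1.0000 - (1)·0.0000) / (8) = -0.1250

(1.6667, -3.3333, -0.1250)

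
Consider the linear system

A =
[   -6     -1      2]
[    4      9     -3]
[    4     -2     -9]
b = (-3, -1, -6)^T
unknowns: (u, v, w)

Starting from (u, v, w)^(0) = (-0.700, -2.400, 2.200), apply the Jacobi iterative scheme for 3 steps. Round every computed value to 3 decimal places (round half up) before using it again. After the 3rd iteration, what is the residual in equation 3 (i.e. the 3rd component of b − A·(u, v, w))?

Iteration 1:
  u = (-3 - (-1)·-2.400 - (2)·2.200) / (-6) = 1.633
  v = (-1 - (4)·-0.700 - (-3)·2.200) / (9) = 0.933
  w = (-6 - (4)·-0.700 - (-2)·-2.400) / (-9) = 0.889
Iteration 2:
  u = (-3 - (-1)·0.933 - (2)·0.889) / (-6) = 0.641
  v = (-1 - (4)·1.633 - (-3)·0.889) / (9) = -0.541
  w = (-6 - (4)·1.633 - (-2)·0.933) / (-9) = 1.185
Iteration 3:
  u = (-3 - (-1)·-0.541 - (2)·1.185) / (-6) = 0.985
  v = (-1 - (4)·0.641 - (-3)·1.185) / (9) = -0.001
  w = (-6 - (4)·0.641 - (-2)·-0.541) / (-9) = 1.072
Residual b − A·x = (0.765, -1.715, -0.294)

-0.294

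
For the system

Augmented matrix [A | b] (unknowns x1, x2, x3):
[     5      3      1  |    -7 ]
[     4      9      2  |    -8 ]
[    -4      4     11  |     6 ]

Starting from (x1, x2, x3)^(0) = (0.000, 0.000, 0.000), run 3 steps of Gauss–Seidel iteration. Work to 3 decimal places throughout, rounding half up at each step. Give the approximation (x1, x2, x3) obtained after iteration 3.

Iteration 1:
  x1 = (-7 - (3)·0.000 - (1)·0.000) / (5) = -1.400
  x2 = (-8 - (4)·-1.400 - (2)·0.000) / (9) = -0.267
  x3 = (6 - (-4)·-1.400 - (4)·-0.267) / (11) = 0.133
Iteration 2:
  x1 = (-7 - (3)·-0.267 - (1)·0.133) / (5) = -1.266
  x2 = (-8 - (4)·-1.266 - (2)·0.133) / (9) = -0.356
  x3 = (6 - (-4)·-1.266 - (4)·-0.356) / (11) = 0.215
Iteration 3:
  x1 = (-7 - (3)·-0.356 - (1)·0.215) / (5) = -1.229
  x2 = (-8 - (4)·-1.229 - (2)·0.215) / (9) = -0.390
  x3 = (6 - (-4)·-1.229 - (4)·-0.390) / (11) = 0.240

(-1.229, -0.390, 0.240)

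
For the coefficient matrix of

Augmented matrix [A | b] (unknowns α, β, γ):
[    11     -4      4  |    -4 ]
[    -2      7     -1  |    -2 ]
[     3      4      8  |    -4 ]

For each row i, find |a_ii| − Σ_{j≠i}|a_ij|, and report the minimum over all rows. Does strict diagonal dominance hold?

1

row 1: |11| − (4+4) = 3
row 2: |7| − (2+1) = 4
row 3: |8| − (3+4) = 1
minimum over rows = 1 → strictly diagonally dominant (convergence guaranteed)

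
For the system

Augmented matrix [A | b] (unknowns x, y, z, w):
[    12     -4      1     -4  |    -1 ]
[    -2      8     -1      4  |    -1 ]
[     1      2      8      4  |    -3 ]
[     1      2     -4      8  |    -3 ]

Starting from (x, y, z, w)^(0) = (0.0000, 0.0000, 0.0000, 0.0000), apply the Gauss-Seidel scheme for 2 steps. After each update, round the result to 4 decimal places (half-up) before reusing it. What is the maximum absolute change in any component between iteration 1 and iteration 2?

Iteration 1:
  x = (-1 - (-4)·0.0000 - (1)·0.0000 - (-4)·0.0000) / (12) = -0.0833
  y = (-1 - (-2)·-0.0833 - (-1)·0.0000 - (4)·0.0000) / (8) = -0.1458
  z = (-3 - (1)·-0.0833 - (2)·-0.1458 - (4)·0.0000) / (8) = -0.3281
  w = (-3 - (1)·-0.0833 - (2)·-0.1458 - (-4)·-0.3281) / (8) = -0.4922
Iteration 2:
  x = (-1 - (-4)·-0.1458 - (1)·-0.3281 - (-4)·-0.4922) / (12) = -0.2687
  y = (-1 - (-2)·-0.2687 - (-1)·-0.3281 - (4)·-0.4922) / (8) = 0.0129
  z = (-3 - (1)·-0.2687 - (2)·0.0129 - (4)·-0.4922) / (8) = -0.0985
  w = (-3 - (1)·-0.2687 - (2)·0.0129 - (-4)·-0.0985) / (8) = -0.3939
Change: (-0.1854, 0.1587, 0.2296, 0.0983) → max |·| = 0.2296

0.2296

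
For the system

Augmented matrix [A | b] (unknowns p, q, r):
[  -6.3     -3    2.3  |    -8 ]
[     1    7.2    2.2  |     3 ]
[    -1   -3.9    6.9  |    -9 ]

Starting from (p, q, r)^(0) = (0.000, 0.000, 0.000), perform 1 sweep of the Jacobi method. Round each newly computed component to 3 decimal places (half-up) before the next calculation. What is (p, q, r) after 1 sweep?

(1.270, 0.417, -1.304)

Iteration 1:
  p = (-8 - (-3)·0.000 - (2.3)·0.000) / (-6.3) = 1.270
  q = (3 - (1)·0.000 - (2.2)·0.000) / (7.2) = 0.417
  r = (-9 - (-1)·0.000 - (-3.9)·0.000) / (6.9) = -1.304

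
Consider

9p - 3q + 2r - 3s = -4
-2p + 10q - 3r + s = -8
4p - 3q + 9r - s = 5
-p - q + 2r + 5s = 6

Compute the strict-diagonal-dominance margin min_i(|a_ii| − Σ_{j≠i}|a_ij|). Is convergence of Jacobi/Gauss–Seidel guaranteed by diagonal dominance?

row 1: |9| − (3+2+3) = 1
row 2: |10| − (2+3+1) = 4
row 3: |9| − (4+3+1) = 1
row 4: |5| − (1+1+2) = 1
minimum over rows = 1 → strictly diagonally dominant (convergence guaranteed)

1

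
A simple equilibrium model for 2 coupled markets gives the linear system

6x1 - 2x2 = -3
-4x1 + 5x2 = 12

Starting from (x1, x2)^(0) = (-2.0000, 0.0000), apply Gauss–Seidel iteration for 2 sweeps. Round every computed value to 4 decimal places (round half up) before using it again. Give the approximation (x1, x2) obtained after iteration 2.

Iteration 1:
  x1 = (-3 - (-2)·0.0000) / (6) = -0.5000
  x2 = (12 - (-4)·-0.5000) / (5) = 2.0000
Iteration 2:
  x1 = (-3 - (-2)·2.0000) / (6) = 0.1667
  x2 = (12 - (-4)·0.1667) / (5) = 2.5334

(0.1667, 2.5334)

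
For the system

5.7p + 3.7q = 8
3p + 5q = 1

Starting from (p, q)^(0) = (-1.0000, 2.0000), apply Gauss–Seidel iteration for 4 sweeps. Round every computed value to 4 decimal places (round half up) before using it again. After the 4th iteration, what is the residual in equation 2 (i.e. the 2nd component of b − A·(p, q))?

-0.0001

Iteration 1:
  p = (8 - (3.7)·2.0000) / (5.7) = 0.1053
  q = (1 - (3)·0.1053) / (5) = 0.1368
Iteration 2:
  p = (8 - (3.7)·0.1368) / (5.7) = 1.3147
  q = (1 - (3)·1.3147) / (5) = -0.5888
Iteration 3:
  p = (8 - (3.7)·-0.5888) / (5.7) = 1.7857
  q = (1 - (3)·1.7857) / (5) = -0.8714
Iteration 4:
  p = (8 - (3.7)·-0.8714) / (5.7) = 1.9692
  q = (1 - (3)·1.9692) / (5) = -0.9815
Residual b − A·x = (0.4071, -0.0001)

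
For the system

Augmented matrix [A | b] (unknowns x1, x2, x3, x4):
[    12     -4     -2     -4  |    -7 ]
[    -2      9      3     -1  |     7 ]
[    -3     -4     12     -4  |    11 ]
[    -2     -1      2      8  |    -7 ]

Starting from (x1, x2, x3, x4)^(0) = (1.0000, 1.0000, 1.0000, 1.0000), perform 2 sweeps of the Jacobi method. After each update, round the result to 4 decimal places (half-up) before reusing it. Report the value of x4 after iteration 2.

Iteration 1:
  x1 = (-7 - (-4)·1.0000 - (-2)·1.0000 - (-4)·1.0000) / (12) = 0.2500
  x2 = (7 - (-2)·1.0000 - (3)·1.0000 - (-1)·1.0000) / (9) = 0.7778
  x3 = (11 - (-3)·1.0000 - (-4)·1.0000 - (-4)·1.0000) / (12) = 1.8333
  x4 = (-7 - (-2)·1.0000 - (-1)·1.0000 - (2)·1.0000) / (8) = -0.7500
Iteration 2:
  x1 = (-7 - (-4)·0.7778 - (-2)·1.8333 - (-4)·-0.7500) / (12) = -0.2685
  x2 = (7 - (-2)·0.2500 - (3)·1.8333 - (-1)·-0.7500) / (9) = 0.1389
  x3 = (11 - (-3)·0.2500 - (-4)·0.7778 - (-4)·-0.7500) / (12) = 0.9884
  x4 = (-7 - (-2)·0.2500 - (-1)·0.7778 - (2)·1.8333) / (8) = -1.1736

-1.1736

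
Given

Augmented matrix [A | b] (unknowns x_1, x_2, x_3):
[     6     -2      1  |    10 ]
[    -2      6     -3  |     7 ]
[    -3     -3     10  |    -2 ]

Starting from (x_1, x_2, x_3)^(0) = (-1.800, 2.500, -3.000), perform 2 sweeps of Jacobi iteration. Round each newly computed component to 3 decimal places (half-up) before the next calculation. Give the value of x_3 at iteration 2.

Iteration 1:
  x_1 = (10 - (-2)·2.500 - (1)·-3.000) / (6) = 3.000
  x_2 = (7 - (-2)·-1.800 - (-3)·-3.000) / (6) = -0.933
  x_3 = (-2 - (-3)·-1.800 - (-3)·2.500) / (10) = 0.010
Iteration 2:
  x_1 = (10 - (-2)·-0.933 - (1)·0.010) / (6) = 1.354
  x_2 = (7 - (-2)·3.000 - (-3)·0.010) / (6) = 2.172
  x_3 = (-2 - (-3)·3.000 - (-3)·-0.933) / (10) = 0.420

0.420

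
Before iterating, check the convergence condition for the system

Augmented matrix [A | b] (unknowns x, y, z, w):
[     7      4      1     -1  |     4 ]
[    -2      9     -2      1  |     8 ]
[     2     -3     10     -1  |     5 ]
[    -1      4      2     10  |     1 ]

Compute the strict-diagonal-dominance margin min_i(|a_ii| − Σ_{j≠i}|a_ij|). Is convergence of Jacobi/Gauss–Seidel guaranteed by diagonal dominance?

1

row 1: |7| − (4+1+1) = 1
row 2: |9| − (2+2+1) = 4
row 3: |10| − (2+3+1) = 4
row 4: |10| − (1+4+2) = 3
minimum over rows = 1 → strictly diagonally dominant (convergence guaranteed)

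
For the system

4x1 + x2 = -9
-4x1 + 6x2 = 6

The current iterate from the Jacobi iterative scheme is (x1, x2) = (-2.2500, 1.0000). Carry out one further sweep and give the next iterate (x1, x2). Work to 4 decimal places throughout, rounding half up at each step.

(-2.5000, -0.5000)

One sweep:
  x1 = (-9 - (1)·1.0000) / (4) = -2.5000
  x2 = (6 - (-4)·-2.2500) / (6) = -0.5000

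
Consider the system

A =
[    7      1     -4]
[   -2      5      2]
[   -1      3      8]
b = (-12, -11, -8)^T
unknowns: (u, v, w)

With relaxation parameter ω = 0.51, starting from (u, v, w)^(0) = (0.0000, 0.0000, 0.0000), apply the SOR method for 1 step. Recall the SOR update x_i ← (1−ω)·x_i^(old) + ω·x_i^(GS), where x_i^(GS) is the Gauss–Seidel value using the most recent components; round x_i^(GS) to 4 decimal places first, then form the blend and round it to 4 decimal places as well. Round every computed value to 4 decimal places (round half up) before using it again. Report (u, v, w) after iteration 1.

(-0.8743, -1.3003, -0.3171)

Iteration 1:
  u: GS value = (-12 - (1)·0.0000 - (-4)·0.0000) / (7) = -1.7143;  u ← (1−ω)·0.0000 + ω·-1.7143 = -0.8743
  v: GS value = (-11 - (-2)·-0.8743 - (2)·0.0000) / (5) = -2.5497;  v ← (1−ω)·0.0000 + ω·-2.5497 = -1.3003
  w: GS value = (-8 - (-1)·-0.8743 - (3)·-1.3003) / (8) = -0.6217;  w ← (1−ω)·0.0000 + ω·-0.6217 = -0.3171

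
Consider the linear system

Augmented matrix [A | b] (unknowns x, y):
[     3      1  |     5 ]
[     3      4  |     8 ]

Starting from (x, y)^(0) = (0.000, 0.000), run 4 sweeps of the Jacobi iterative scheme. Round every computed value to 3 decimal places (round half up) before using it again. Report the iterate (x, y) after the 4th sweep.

Iteration 1:
  x = (5 - (1)·0.000) / (3) = 1.667
  y = (8 - (3)·0.000) / (4) = 2.000
Iteration 2:
  x = (5 - (1)·2.000) / (3) = 1.000
  y = (8 - (3)·1.667) / (4) = 0.750
Iteration 3:
  x = (5 - (1)·0.750) / (3) = 1.417
  y = (8 - (3)·1.000) / (4) = 1.250
Iteration 4:
  x = (5 - (1)·1.250) / (3) = 1.250
  y = (8 - (3)·1.417) / (4) = 0.937

(1.250, 0.937)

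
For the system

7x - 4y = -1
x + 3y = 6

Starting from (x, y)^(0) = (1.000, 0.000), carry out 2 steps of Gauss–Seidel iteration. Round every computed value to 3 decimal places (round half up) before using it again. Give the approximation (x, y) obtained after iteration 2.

Iteration 1:
  x = (-1 - (-4)·0.000) / (7) = -0.143
  y = (6 - (1)·-0.143) / (3) = 2.048
Iteration 2:
  x = (-1 - (-4)·2.048) / (7) = 1.027
  y = (6 - (1)·1.027) / (3) = 1.658

(1.027, 1.658)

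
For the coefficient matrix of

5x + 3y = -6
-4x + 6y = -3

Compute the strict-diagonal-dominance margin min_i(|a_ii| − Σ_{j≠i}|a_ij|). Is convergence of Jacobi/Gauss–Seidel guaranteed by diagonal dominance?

2

row 1: |5| − (3) = 2
row 2: |6| − (4) = 2
minimum over rows = 2 → strictly diagonally dominant (convergence guaranteed)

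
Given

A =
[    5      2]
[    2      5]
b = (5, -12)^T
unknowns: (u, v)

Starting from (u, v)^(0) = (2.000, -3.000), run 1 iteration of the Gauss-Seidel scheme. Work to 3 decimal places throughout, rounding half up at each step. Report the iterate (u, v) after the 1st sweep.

(2.200, -3.280)

Iteration 1:
  u = (5 - (2)·-3.000) / (5) = 2.200
  v = (-12 - (2)·2.200) / (5) = -3.280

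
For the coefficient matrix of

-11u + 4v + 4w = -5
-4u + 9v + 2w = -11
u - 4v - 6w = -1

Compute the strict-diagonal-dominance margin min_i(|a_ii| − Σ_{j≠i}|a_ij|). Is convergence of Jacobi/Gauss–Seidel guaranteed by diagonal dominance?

row 1: |-11| − (4+4) = 3
row 2: |9| − (4+2) = 3
row 3: |-6| − (1+4) = 1
minimum over rows = 1 → strictly diagonally dominant (convergence guaranteed)

1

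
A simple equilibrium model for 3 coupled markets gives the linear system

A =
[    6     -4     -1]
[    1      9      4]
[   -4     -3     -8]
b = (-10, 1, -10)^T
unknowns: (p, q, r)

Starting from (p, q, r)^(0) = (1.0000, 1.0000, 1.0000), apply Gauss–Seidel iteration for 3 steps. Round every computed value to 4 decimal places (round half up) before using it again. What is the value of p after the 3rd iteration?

Iteration 1:
  p = (-10 - (-4)·1.0000 - (-1)·1.0000) / (6) = -0.8333
  q = (1 - (1)·-0.8333 - (4)·1.0000) / (9) = -0.2407
  r = (-10 - (-4)·-0.8333 - (-3)·-0.2407) / (-8) = 1.7569
Iteration 2:
  p = (-10 - (-4)·-0.2407 - (-1)·1.7569) / (6) = -1.5343
  q = (1 - (1)·-1.5343 - (4)·1.7569) / (9) = -0.4993
  r = (-10 - (-4)·-1.5343 - (-3)·-0.4993) / (-8) = 2.2044
Iteration 3:
  p = (-10 - (-4)·-0.4993 - (-1)·2.2044) / (6) = -1.6321
  q = (1 - (1)·-1.6321 - (4)·2.2044) / (9) = -0.6873
  r = (-10 - (-4)·-1.6321 - (-3)·-0.6873) / (-8) = 2.3238

-1.6321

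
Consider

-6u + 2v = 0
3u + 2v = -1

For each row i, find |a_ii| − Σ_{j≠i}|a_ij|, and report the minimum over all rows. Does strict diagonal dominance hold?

-1

row 1: |-6| − (2) = 4
row 2: |2| − (3) = -1
minimum over rows = -1 → not strictly diagonally dominant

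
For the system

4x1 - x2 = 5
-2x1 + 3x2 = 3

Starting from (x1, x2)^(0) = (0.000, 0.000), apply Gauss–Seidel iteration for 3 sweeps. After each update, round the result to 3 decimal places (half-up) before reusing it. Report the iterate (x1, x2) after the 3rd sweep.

Iteration 1:
  x1 = (5 - (-1)·0.000) / (4) = 1.250
  x2 = (3 - (-2)·1.250) / (3) = 1.833
Iteration 2:
  x1 = (5 - (-1)·1.833) / (4) = 1.708
  x2 = (3 - (-2)·1.708) / (3) = 2.139
Iteration 3:
  x1 = (5 - (-1)·2.139) / (4) = 1.785
  x2 = (3 - (-2)·1.785) / (3) = 2.190

(1.785, 2.190)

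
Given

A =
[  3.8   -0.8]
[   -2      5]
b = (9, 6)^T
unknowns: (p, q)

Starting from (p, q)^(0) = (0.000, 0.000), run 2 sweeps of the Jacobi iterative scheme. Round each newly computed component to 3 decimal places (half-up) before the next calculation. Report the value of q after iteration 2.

Iteration 1:
  p = (9 - (-0.8)·0.000) / (3.8) = 2.368
  q = (6 - (-2)·0.000) / (5) = 1.200
Iteration 2:
  p = (9 - (-0.8)·1.200) / (3.8) = 2.621
  q = (6 - (-2)·2.368) / (5) = 2.147

2.147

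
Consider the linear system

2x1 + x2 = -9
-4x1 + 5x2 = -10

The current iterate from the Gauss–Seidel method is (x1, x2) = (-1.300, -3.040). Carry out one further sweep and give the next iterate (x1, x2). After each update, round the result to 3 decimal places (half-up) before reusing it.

One sweep:
  x1 = (-9 - (1)·-3.040) / (2) = -2.980
  x2 = (-10 - (-4)·-2.980) / (5) = -4.384

(-2.980, -4.384)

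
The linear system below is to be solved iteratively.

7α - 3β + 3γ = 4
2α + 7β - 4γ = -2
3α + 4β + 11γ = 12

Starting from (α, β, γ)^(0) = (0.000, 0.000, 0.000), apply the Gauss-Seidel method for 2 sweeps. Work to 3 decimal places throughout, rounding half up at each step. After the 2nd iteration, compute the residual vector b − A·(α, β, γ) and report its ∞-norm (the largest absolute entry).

2.802

Iteration 1:
  α = (4 - (-3)·0.000 - (3)·0.000) / (7) = 0.571
  β = (-2 - (2)·0.571 - (-4)·0.000) / (7) = -0.449
  γ = (12 - (3)·0.571 - (4)·-0.449) / (11) = 1.098
Iteration 2:
  α = (4 - (-3)·-0.449 - (3)·1.098) / (7) = -0.092
  β = (-2 - (2)·-0.092 - (-4)·1.098) / (7) = 0.368
  γ = (12 - (3)·-0.092 - (4)·0.368) / (11) = 0.982
Residual b − A·x = (2.802, -0.464, 0.002); ∞-norm = 2.802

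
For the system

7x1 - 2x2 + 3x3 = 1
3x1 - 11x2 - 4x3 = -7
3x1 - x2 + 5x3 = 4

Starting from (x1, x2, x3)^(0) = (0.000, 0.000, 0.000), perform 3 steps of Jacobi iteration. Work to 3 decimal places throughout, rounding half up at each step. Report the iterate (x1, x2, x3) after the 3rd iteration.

Iteration 1:
  x1 = (1 - (-2)·0.000 - (3)·0.000) / (7) = 0.143
  x2 = (-7 - (3)·0.000 - (-4)·0.000) / (-11) = 0.636
  x3 = (4 - (3)·0.000 - (-1)·0.000) / (5) = 0.800
Iteration 2:
  x1 = (1 - (-2)·0.636 - (3)·0.800) / (7) = -0.018
  x2 = (-7 - (3)·0.143 - (-4)·0.800) / (-11) = 0.384
  x3 = (4 - (3)·0.143 - (-1)·0.636) / (5) = 0.841
Iteration 3:
  x1 = (1 - (-2)·0.384 - (3)·0.841) / (7) = -0.108
  x2 = (-7 - (3)·-0.018 - (-4)·0.841) / (-11) = 0.326
  x3 = (4 - (3)·-0.018 - (-1)·0.384) / (5) = 0.888

(-0.108, 0.326, 0.888)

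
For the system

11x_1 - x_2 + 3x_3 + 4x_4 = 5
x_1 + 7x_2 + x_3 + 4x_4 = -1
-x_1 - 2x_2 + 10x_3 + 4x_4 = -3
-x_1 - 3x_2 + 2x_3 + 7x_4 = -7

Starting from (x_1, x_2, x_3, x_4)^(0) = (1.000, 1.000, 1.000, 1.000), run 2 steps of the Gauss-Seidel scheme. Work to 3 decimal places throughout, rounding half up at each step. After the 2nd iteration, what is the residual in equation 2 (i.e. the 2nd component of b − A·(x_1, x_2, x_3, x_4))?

Iteration 1:
  x_1 = (5 - (-1)·1.000 - (3)·1.000 - (4)·1.000) / (11) = -0.091
  x_2 = (-1 - (1)·-0.091 - (1)·1.000 - (4)·1.000) / (7) = -0.844
  x_3 = (-3 - (-1)·-0.091 - (-2)·-0.844 - (4)·1.000) / (10) = -0.878
  x_4 = (-7 - (-1)·-0.091 - (-3)·-0.844 - (2)·-0.878) / (7) = -1.124
Iteration 2:
  x_1 = (5 - (-1)·-0.844 - (3)·-0.878 - (4)·-1.124) / (11) = 1.026
  x_2 = (-1 - (1)·1.026 - (1)·-0.878 - (4)·-1.124) / (7) = 0.478
  x_3 = (-3 - (-1)·1.026 - (-2)·0.478 - (4)·-1.124) / (10) = 0.348
  x_4 = (-7 - (-1)·1.026 - (-3)·0.478 - (2)·0.348) / (7) = -0.748
Residual b − A·x = (-3.860, -2.728, -1.506, 0.000)

-2.728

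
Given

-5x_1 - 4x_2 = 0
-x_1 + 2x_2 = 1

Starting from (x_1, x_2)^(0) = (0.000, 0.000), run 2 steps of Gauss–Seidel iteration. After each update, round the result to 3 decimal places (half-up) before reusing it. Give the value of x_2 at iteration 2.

0.300

Iteration 1:
  x_1 = (0 - (-4)·0.000) / (-5) = 0.000
  x_2 = (1 - (-1)·0.000) / (2) = 0.500
Iteration 2:
  x_1 = (0 - (-4)·0.500) / (-5) = -0.400
  x_2 = (1 - (-1)·-0.400) / (2) = 0.300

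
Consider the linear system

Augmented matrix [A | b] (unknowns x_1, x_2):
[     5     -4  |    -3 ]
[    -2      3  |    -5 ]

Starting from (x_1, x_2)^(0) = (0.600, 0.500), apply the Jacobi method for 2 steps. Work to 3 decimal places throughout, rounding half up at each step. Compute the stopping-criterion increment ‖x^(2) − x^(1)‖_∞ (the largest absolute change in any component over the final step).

1.414

Iteration 1:
  x_1 = (-3 - (-4)·0.500) / (5) = -0.200
  x_2 = (-5 - (-2)·0.600) / (3) = -1.267
Iteration 2:
  x_1 = (-3 - (-4)·-1.267) / (5) = -1.614
  x_2 = (-5 - (-2)·-0.200) / (3) = -1.800
Change: (-1.414, -0.533) → max |·| = 1.414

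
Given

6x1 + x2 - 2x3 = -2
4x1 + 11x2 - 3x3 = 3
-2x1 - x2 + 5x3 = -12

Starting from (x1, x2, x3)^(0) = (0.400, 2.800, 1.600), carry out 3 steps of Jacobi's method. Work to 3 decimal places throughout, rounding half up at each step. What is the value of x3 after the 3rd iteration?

-2.812

Iteration 1:
  x1 = (-2 - (1)·2.800 - (-2)·1.600) / (6) = -0.267
  x2 = (3 - (4)·0.400 - (-3)·1.600) / (11) = 0.564
  x3 = (-12 - (-2)·0.400 - (-1)·2.800) / (5) = -1.680
Iteration 2:
  x1 = (-2 - (1)·0.564 - (-2)·-1.680) / (6) = -0.987
  x2 = (3 - (4)·-0.267 - (-3)·-1.680) / (11) = -0.088
  x3 = (-12 - (-2)·-0.267 - (-1)·0.564) / (5) = -2.394
Iteration 3:
  x1 = (-2 - (1)·-0.088 - (-2)·-2.394) / (6) = -1.117
  x2 = (3 - (4)·-0.987 - (-3)·-2.394) / (11) = -0.021
  x3 = (-12 - (-2)·-0.987 - (-1)·-0.088) / (5) = -2.812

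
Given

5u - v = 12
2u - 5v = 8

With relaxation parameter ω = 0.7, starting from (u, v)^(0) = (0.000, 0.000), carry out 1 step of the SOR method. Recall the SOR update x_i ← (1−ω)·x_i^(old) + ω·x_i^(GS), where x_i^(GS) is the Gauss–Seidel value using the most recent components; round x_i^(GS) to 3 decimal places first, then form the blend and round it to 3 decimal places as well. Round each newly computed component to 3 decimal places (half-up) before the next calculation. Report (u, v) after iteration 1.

(1.680, -0.650)

Iteration 1:
  u: GS value = (12 - (-1)·0.000) / (5) = 2.400;  u ← (1−ω)·0.000 + ω·2.400 = 1.680
  v: GS value = (8 - (2)·1.680) / (-5) = -0.928;  v ← (1−ω)·0.000 + ω·-0.928 = -0.650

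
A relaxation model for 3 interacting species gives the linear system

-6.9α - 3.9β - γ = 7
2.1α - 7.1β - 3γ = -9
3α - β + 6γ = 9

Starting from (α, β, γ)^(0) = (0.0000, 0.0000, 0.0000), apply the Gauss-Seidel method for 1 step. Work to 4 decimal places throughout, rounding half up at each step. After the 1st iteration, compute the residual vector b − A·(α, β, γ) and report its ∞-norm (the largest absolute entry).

6.5052

Iteration 1:
  α = (7 - (-3.9)·0.0000 - (-1)·0.0000) / (-6.9) = -1.0145
  β = (-9 - (2.1)·-1.0145 - (-3)·0.0000) / (-7.1) = 0.9675
  γ = (9 - (3)·-1.0145 - (-1)·0.9675) / (6) = 2.1685
Residual b − A·x = (5.9417, 6.5052, 0.0000); ∞-norm = 6.5052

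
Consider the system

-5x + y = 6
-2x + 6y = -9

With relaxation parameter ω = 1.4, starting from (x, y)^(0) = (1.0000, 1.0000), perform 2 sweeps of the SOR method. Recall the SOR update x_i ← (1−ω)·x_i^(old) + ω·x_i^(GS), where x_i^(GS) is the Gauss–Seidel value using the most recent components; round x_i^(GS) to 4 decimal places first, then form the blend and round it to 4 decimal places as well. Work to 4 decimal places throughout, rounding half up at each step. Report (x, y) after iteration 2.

Iteration 1:
  x: GS value = (6 - (1)·1.0000) / (-5) = -1.0000;  x ← (1−ω)·1.0000 + ω·-1.0000 = -1.8000
  y: GS value = (-9 - (-2)·-1.8000) / (6) = -2.1000;  y ← (1−ω)·1.0000 + ω·-2.1000 = -3.3400
Iteration 2:
  x: GS value = (6 - (1)·-3.3400) / (-5) = -1.8680;  x ← (1−ω)·-1.8000 + ω·-1.8680 = -1.8952
  y: GS value = (-9 - (-2)·-1.8952) / (6) = -2.1317;  y ← (1−ω)·-3.3400 + ω·-2.1317 = -1.6484

(-1.8952, -1.6484)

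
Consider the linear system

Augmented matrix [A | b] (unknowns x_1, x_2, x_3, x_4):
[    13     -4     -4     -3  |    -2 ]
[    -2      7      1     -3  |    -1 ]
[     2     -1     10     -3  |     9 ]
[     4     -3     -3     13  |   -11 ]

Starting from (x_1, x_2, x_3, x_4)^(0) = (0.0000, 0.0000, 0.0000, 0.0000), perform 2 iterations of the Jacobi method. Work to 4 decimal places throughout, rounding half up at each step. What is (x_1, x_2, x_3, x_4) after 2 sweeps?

(-0.1162, -0.6780, 0.6626, -0.6241)

Iteration 1:
  x_1 = (-2 - (-4)·0.0000 - (-4)·0.0000 - (-3)·0.0000) / (13) = -0.1538
  x_2 = (-1 - (-2)·0.0000 - (1)·0.0000 - (-3)·0.0000) / (7) = -0.1429
  x_3 = (9 - (2)·0.0000 - (-1)·0.0000 - (-3)·0.0000) / (10) = 0.9000
  x_4 = (-11 - (4)·0.0000 - (-3)·0.0000 - (-3)·0.0000) / (13) = -0.8462
Iteration 2:
  x_1 = (-2 - (-4)·-0.1429 - (-4)·0.9000 - (-3)·-0.8462) / (13) = -0.1162
  x_2 = (-1 - (-2)·-0.1538 - (1)·0.9000 - (-3)·-0.8462) / (7) = -0.6780
  x_3 = (9 - (2)·-0.1538 - (-1)·-0.1429 - (-3)·-0.8462) / (10) = 0.6626
  x_4 = (-11 - (4)·-0.1538 - (-3)·-0.1429 - (-3)·0.9000) / (13) = -0.6241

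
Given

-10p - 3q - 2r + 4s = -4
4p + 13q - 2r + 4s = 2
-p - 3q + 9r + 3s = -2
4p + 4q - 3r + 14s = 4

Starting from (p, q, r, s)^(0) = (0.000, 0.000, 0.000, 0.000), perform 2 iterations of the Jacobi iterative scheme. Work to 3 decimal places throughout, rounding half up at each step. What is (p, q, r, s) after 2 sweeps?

(0.513, -0.091, -0.222, 0.080)

Iteration 1:
  p = (-4 - (-3)·0.000 - (-2)·0.000 - (4)·0.000) / (-10) = 0.400
  q = (2 - (4)·0.000 - (-2)·0.000 - (4)·0.000) / (13) = 0.154
  r = (-2 - (-1)·0.000 - (-3)·0.000 - (3)·0.000) / (9) = -0.222
  s = (4 - (4)·0.000 - (4)·0.000 - (-3)·0.000) / (14) = 0.286
Iteration 2:
  p = (-4 - (-3)·0.154 - (-2)·-0.222 - (4)·0.286) / (-10) = 0.513
  q = (2 - (4)·0.400 - (-2)·-0.222 - (4)·0.286) / (13) = -0.091
  r = (-2 - (-1)·0.400 - (-3)·0.154 - (3)·0.286) / (9) = -0.222
  s = (4 - (4)·0.400 - (4)·0.154 - (-3)·-0.222) / (14) = 0.080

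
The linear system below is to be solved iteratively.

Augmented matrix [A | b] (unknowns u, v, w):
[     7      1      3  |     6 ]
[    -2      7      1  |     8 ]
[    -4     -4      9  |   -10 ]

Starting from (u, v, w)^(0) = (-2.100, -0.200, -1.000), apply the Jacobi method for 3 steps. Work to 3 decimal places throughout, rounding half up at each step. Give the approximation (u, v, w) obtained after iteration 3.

Iteration 1:
  u = (6 - (1)·-0.200 - (3)·-1.000) / (7) = 1.314
  v = (8 - (-2)·-2.100 - (1)·-1.000) / (7) = 0.686
  w = (-10 - (-4)·-2.100 - (-4)·-0.200) / (9) = -2.133
Iteration 2:
  u = (6 - (1)·0.686 - (3)·-2.133) / (7) = 1.673
  v = (8 - (-2)·1.314 - (1)·-2.133) / (7) = 1.823
  w = (-10 - (-4)·1.314 - (-4)·0.686) / (9) = -0.222
Iteration 3:
  u = (6 - (1)·1.823 - (3)·-0.222) / (7) = 0.692
  v = (8 - (-2)·1.673 - (1)·-0.222) / (7) = 1.653
  w = (-10 - (-4)·1.673 - (-4)·1.823) / (9) = 0.443

(0.692, 1.653, 0.443)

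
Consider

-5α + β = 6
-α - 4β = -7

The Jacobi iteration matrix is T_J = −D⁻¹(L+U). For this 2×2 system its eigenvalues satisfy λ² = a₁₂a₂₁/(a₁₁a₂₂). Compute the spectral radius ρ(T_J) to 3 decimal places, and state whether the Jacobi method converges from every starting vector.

0.224

a₁₂a₂₁/(a₁₁a₂₂) = (1)·(-1) / ((-5)·(-4)) = -0.050000
ρ = √|-0.050000| = √0.050000 = 0.224
ρ < 1, so Jacobi converges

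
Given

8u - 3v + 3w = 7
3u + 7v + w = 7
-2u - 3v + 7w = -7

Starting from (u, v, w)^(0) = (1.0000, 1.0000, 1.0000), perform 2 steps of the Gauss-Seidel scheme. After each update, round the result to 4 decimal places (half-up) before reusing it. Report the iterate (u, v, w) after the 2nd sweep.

(1.2596, 0.5378, -0.4096)

Iteration 1:
  u = (7 - (-3)·1.0000 - (3)·1.0000) / (8) = 0.8750
  v = (7 - (3)·0.8750 - (1)·1.0000) / (7) = 0.4821
  w = (-7 - (-2)·0.8750 - (-3)·0.4821) / (7) = -0.5434
Iteration 2:
  u = (7 - (-3)·0.4821 - (3)·-0.5434) / (8) = 1.2596
  v = (7 - (3)·1.2596 - (1)·-0.5434) / (7) = 0.5378
  w = (-7 - (-2)·1.2596 - (-3)·0.5378) / (7) = -0.4096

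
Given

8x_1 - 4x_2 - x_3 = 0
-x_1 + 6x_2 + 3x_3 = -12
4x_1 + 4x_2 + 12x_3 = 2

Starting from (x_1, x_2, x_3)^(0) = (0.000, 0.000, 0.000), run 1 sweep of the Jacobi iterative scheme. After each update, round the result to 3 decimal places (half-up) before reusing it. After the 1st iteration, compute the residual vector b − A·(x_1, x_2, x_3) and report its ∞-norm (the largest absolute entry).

Iteration 1:
  x_1 = (0 - (-4)·0.000 - (-1)·0.000) / (8) = 0.000
  x_2 = (-12 - (-1)·0.000 - (3)·0.000) / (6) = -2.000
  x_3 = (2 - (4)·0.000 - (4)·0.000) / (12) = 0.167
Residual b − A·x = (-7.833, -0.501, 7.996); ∞-norm = 7.996

7.996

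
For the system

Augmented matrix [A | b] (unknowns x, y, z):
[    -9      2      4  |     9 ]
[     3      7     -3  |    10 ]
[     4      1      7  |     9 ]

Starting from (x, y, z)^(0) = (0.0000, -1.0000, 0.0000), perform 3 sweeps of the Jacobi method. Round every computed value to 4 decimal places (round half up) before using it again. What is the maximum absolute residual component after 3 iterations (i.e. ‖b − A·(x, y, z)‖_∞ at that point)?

4.0394

Iteration 1:
  x = (9 - (2)·-1.0000 - (4)·0.0000) / (-9) = -1.2222
  y = (10 - (3)·0.0000 - (-3)·0.0000) / (7) = 1.4286
  z = (9 - (4)·0.0000 - (1)·-1.0000) / (7) = 1.4286
Iteration 2:
  x = (9 - (2)·1.4286 - (4)·1.4286) / (-9) = -0.0476
  y = (10 - (3)·-1.2222 - (-3)·1.4286) / (7) = 2.5646
  z = (9 - (4)·-1.2222 - (1)·1.4286) / (7) = 1.7800
Iteration 3:
  x = (9 - (2)·2.5646 - (4)·1.7800) / (-9) = 0.3610
  y = (10 - (3)·-0.0476 - (-3)·1.7800) / (7) = 2.2118
  z = (9 - (4)·-0.0476 - (1)·2.5646) / (7) = 0.9465
Residual b − A·x = (4.0394, -3.7261, -1.2813); ∞-norm = 4.0394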